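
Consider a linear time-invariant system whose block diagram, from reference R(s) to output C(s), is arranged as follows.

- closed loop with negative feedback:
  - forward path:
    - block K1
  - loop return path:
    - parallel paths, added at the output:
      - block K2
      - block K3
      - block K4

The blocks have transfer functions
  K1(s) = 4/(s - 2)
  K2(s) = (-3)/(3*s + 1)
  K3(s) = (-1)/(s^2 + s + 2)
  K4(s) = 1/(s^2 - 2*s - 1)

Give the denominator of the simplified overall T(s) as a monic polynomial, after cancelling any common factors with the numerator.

The answer is s^6 - 8*s^5/3 - 4*s^4 + 4*s^3/3 + 23*s^2 + 128*s/3 + 40/3.

Reasoning:
Step 1 - add K2, K3, K4 (parallel) gives (-3*s^4 + 3*s^3 + 12*s^2 + 27*s + 9)/(3*s^5 - 2*s^4 - 4*s^3 - 16*s^2 - 11*s - 2)
Step 2 - apply the feedback formula to K1, (K2+K3+K4) gives (12*s^5 - 8*s^4 - 16*s^3 - 64*s^2 - 44*s - 8)/(3*s^6 - 8*s^5 - 12*s^4 + 4*s^3 + 69*s^2 + 128*s + 40)
No further cancellation is possible in the step-2 result, so that is T(s). Its denominator becomes monic after dividing by the leading coefficient 3.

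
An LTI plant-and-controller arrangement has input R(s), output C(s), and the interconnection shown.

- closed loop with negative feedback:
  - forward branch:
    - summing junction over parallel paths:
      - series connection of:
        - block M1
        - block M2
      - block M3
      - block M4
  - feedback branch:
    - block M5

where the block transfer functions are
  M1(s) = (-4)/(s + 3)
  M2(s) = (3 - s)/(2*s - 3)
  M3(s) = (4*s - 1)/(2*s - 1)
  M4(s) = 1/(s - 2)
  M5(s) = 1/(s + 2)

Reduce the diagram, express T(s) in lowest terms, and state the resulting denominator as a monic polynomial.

Answer: s^5 + 3*s^4 - 31*s^3/4 - 53*s^2/2 + 109*s/2 - 69/4

Working:
1. combine M1, M2 in series = (4*s - 12)/(2*s^2 + 3*s - 9)
2. combine (M1*M2), M3, M4 in parallel = (8*s^4 + 6*s^3 - 99*s^2 + 134*s - 33)/(4*s^4 - 4*s^3 - 29*s^2 + 51*s - 18)
3. apply the feedback formula to ((M1*M2)+M3+M4), M5 = (8*s^5 + 22*s^4 - 87*s^3 - 64*s^2 + 235*s - 66)/(4*s^5 + 12*s^4 - 31*s^3 - 106*s^2 + 218*s - 69)
T(s) is the step-3 result (common factors already cancelled). Leading coefficient of the denominator: 4. Divide through by 4 for the monic polynomial.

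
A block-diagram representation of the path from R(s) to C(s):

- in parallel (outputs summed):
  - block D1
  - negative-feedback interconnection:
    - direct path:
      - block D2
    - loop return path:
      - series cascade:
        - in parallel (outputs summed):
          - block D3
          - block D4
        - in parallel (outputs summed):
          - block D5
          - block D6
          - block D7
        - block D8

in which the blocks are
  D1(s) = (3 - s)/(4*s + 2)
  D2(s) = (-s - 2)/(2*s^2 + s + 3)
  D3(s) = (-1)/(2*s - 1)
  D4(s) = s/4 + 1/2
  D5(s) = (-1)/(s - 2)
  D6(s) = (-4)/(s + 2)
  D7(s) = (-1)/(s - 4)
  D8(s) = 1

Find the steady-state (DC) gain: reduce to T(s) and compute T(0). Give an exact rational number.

Answer: 65/54

Working:
[1] combine D3, D4 in parallel gives (2*s^2 + 3*s - 6)/(8*s - 4)
[2] add D5, D6, D7 (parallel) gives (-6*s^2 + 26*s - 20)/(s^3 - 4*s^2 - 4*s + 16)
[3] cascade (D3+D4), (D5+D6+D7), D8 gives (-6*s^4 + 17*s^3 + 37*s^2 - 108*s + 60)/(4*s^4 - 18*s^3 - 8*s^2 + 72*s - 32)
[4] collapse the loop (D2 forward, ((D3+D4)*(D5+D6+D7)*D8) return) gives (-4*s^4 + 18*s^3 + 8*s^2 - 72*s + 32)/(8*s^5 - 42*s^4 + 57*s^3 - 103*s^2 + 224*s - 108)
[5] add D1, [D2/(1+D2*((D3+D4)*(D5+D6+D7)*D8))] (parallel) gives (-8*s^6 + 50*s^5 - 119*s^4 + 342*s^3 - 805*s^2 + 764*s - 260)/(32*s^6 - 152*s^5 + 144*s^4 - 298*s^3 + 690*s^2 + 16*s - 216)
The step-5 result is T(s). Setting s = 0: T(0) = -260/(-216) = 65/54.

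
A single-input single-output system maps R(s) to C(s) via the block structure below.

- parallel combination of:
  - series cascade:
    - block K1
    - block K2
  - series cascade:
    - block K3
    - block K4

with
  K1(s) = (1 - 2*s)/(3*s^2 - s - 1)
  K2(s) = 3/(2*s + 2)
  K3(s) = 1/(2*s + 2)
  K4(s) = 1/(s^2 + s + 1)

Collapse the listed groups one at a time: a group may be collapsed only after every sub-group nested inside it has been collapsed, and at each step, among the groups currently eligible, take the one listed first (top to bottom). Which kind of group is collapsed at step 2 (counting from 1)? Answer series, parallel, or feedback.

Reducing step by step:

Step 1 - multiply K1, K2 (series)
Step 2 - cascade K3, K4
Step 3 - combine (K1*K2), (K3*K4) in parallel
So the answer for step 2 is series.

Answer: series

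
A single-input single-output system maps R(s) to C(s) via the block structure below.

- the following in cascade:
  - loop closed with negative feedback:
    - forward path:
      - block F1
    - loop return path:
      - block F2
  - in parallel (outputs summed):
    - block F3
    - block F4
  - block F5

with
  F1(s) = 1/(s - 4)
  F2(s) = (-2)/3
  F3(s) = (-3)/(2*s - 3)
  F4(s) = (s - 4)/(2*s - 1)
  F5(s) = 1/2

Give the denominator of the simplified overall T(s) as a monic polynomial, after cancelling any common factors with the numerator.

The answer is s^3 - 20*s^2/3 + 121*s/12 - 7/2.

Reasoning:
Step 1. close the feedback loop around F1, F2 = 3/(3*s - 14)
Step 2. parallel reduction of F3, F4 = (2*s^2 - 17*s + 15)/(4*s^2 - 8*s + 3)
Step 3. series reduction of [F1/(1+F1*F2)], (F3+F4), F5 = (6*s^2 - 51*s + 45)/(24*s^3 - 160*s^2 + 242*s - 84)
The result of step 3 is T(s) in lowest terms. Its denominator has leading coefficient 24; dividing the denominator through by 24 makes it monic.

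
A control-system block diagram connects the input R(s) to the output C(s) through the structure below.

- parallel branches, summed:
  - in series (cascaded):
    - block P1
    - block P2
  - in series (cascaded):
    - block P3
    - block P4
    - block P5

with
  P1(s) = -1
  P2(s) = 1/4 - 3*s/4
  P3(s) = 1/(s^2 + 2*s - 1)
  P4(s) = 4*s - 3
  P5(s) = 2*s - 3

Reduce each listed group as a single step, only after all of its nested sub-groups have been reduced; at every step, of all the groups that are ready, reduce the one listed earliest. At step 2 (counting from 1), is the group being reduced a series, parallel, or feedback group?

1. series reduction of P1, P2
2. multiply P3, P4, P5 (series)
3. parallel reduction of (P1*P2), (P3*P4*P5)
Step 2 collapses a series group.

Therefore the answer is series.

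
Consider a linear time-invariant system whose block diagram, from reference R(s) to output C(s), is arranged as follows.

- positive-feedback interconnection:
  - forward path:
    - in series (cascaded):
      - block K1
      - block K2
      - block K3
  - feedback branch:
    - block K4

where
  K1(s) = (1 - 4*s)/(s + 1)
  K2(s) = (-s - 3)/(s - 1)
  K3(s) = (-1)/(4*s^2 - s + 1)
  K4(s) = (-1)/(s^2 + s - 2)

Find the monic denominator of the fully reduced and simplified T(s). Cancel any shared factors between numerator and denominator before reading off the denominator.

Step 1: reduce the series chain K1, K2, K3, giving (-4*s^2 - 11*s + 3)/(4*s^4 - s^3 - 3*s^2 + s - 1)
Step 2: close the feedback loop around (K1*K2*K3), K4, giving (-4*s^4 - 15*s^3 + 25*s - 6)/(4*s^6 + 3*s^5 - 12*s^4 + 2*s^2 - 14*s + 5)
No further cancellation is possible in the step-2 result, so that is T(s). Its denominator becomes monic after dividing by the leading coefficient 4.

Final answer: s^6 + 3*s^5/4 - 3*s^4 + s^2/2 - 7*s/2 + 5/4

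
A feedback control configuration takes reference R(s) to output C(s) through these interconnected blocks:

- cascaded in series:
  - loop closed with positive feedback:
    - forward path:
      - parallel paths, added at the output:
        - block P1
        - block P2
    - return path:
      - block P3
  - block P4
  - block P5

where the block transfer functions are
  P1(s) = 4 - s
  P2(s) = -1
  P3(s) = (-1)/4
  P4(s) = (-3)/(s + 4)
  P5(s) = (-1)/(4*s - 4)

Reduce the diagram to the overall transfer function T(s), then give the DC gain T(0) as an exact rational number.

(1) reduce the parallel group P1, P2, giving 3 - s
(2) close the feedback loop around (P1+P2), P3, giving (4*s - 12)/(s - 7)
(3) cascade [(P1+P2)/(1-(P1+P2)*P3)], P4, P5, giving (3*s - 9)/(s^3 - 4*s^2 - 25*s + 28)
That last expression is T(s); at s = 0 only the constant terms survive, so T(0) = -9/28.

Answer: -9/28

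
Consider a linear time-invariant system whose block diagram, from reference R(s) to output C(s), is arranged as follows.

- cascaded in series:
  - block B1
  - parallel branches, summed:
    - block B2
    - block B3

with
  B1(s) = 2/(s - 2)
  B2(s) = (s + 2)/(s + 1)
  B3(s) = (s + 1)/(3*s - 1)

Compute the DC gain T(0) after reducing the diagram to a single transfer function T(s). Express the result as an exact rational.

First reduce the diagram to T(s).

Step 1. add B2, B3 (parallel): (4*s^2 + 7*s - 1)/(3*s^2 + 2*s - 1)
Step 2. reduce the series chain B1, (B2+B3): (8*s^2 + 14*s - 2)/(3*s^3 - 4*s^2 - 5*s + 2)
DC gain: substitute s = 0 into T(s) from step 2: T(0) = -2/2 = -1.

Answer: -1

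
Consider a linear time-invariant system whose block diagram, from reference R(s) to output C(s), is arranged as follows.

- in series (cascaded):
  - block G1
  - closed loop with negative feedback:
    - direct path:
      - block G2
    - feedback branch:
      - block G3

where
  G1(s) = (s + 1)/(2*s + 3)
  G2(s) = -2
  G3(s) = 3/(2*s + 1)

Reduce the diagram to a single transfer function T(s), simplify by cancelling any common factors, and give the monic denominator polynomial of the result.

1. close the feedback loop around G2, G3 -> (-4*s - 2)/(2*s - 5)
2. series reduction of G1, [G2/(1+G2*G3)] -> (-4*s^2 - 6*s - 2)/(4*s^2 - 4*s - 15)
T(s) is the step-2 result (common factors already cancelled). Leading coefficient of the denominator: 4. Divide through by 4 for the monic polynomial.

Therefore the answer is s^2 - s - 15/4.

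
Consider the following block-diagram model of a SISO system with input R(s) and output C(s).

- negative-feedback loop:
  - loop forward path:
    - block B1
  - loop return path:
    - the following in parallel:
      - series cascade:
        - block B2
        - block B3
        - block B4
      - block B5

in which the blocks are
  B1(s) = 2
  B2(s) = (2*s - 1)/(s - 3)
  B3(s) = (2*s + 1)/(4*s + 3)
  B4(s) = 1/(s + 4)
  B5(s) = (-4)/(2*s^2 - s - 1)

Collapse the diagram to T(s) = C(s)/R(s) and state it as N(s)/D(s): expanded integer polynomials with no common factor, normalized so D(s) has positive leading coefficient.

First reduce the diagram to T(s).

[1] series reduction of B2, B3, B4, giving (4*s^2 - 1)/(4*s^3 + 7*s^2 - 45*s - 36)
[2] combine (B2*B3*B4), B5 in parallel, giving (8*s^4 - 20*s^3 - 34*s^2 + 181*s + 145)/(8*s^5 + 10*s^4 - 101*s^3 - 34*s^2 + 81*s + 36)
[3] close the feedback loop around B1, ((B2*B3*B4)+B5), which is the overall transfer function T(s) = C(s)/R(s) in lowest terms

Answer: (16*s^5 + 20*s^4 - 202*s^3 - 68*s^2 + 162*s + 72)/(8*s^5 + 26*s^4 - 141*s^3 - 102*s^2 + 443*s + 326)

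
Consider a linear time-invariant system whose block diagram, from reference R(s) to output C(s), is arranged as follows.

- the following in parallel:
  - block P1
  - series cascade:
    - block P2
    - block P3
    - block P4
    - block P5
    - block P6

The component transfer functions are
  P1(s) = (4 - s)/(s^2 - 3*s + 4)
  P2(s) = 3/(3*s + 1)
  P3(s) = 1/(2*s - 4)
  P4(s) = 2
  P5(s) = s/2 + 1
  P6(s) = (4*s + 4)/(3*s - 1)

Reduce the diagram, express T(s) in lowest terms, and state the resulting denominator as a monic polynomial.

Answer: s^5 - 5*s^4 + 89*s^3/9 - 67*s^2/9 - 10*s/9 + 8/9

Working:
Step 1. series reduction of P2, P3, P4, P5, P6 -> (6*s^2 + 18*s + 12)/(9*s^3 - 18*s^2 - s + 2)
Step 2. combine P1, (P2*P3*P4*P5*P6) in parallel -> (-3*s^4 + 54*s^3 - 89*s^2 + 30*s + 56)/(9*s^5 - 45*s^4 + 89*s^3 - 67*s^2 - 10*s + 8)
That last expression is T(s), already simplified. Scaling its denominator by 1/9 (the reciprocal of the leading coefficient) yields the monic denominator.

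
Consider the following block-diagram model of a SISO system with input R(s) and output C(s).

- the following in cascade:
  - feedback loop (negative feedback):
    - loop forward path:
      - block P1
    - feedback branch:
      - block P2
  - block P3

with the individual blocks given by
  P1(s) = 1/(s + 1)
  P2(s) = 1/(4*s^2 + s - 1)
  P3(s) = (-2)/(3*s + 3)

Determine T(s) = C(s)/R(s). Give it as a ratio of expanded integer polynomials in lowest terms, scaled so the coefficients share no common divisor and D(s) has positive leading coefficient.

Step 1. close the feedback loop around P1, P2 = (4*s^2 + s - 1)/(4*s^3 + 5*s^2)
Step 2. multiply [P1/(1+P1*P2)], P3 (series); the result is T(s) itself (integer coefficients, no common factor, positive leading denominator coefficient)

Therefore the answer is (-8*s^2 - 2*s + 2)/(12*s^4 + 27*s^3 + 15*s^2).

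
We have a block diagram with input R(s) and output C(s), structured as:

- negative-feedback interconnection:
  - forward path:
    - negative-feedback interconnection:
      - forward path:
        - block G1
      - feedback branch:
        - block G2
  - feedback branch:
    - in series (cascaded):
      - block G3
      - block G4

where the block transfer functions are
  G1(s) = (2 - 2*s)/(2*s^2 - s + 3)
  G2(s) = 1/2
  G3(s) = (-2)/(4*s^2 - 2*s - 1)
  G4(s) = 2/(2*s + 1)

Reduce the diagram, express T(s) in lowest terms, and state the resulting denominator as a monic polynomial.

Answer: s^5 - s^4 + 3*s^3/2 + 3*s^2/8 - 3*s/8 - 3/4

Working:
(1) apply the feedback formula to G1, G2 = (1 - s)/(s^2 - s + 2)
(2) multiply G3, G4 (series) = (-4)/(8*s^3 - 4*s - 1)
(3) reduce the feedback loop with forward [G1/(1+G1*G2)] and return (G3*G4) = (-8*s^4 + 8*s^3 + 4*s^2 - 3*s - 1)/(8*s^5 - 8*s^4 + 12*s^3 + 3*s^2 - 3*s - 6)
That last expression is T(s), already simplified. Scaling its denominator by 1/8 (the reciprocal of the leading coefficient) yields the monic denominator.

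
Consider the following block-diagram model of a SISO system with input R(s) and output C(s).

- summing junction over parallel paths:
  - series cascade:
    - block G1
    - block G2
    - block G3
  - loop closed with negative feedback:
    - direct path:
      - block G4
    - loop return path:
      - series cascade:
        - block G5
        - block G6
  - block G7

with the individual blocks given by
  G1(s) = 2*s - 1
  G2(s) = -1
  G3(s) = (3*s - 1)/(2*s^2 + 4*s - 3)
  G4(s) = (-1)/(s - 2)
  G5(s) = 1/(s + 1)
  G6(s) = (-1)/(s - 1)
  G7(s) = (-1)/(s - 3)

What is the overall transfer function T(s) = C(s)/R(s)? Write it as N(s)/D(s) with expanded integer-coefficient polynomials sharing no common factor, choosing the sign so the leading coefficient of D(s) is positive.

1. series reduction of G1, G2, G3: (-6*s^2 + 5*s - 1)/(2*s^2 + 4*s - 3)
2. combine G5, G6 in series: (-1)/(s^2 - 1)
3. close the feedback loop around G4, (G5*G6): (1 - s^2)/(s^3 - 2*s^2 - s + 3)
4. reduce the parallel group (G1*G2*G3), [G4/(1+G4*(G5*G6))], G7, which is the overall transfer function T(s) = C(s)/R(s) in lowest terms

Final answer: (-6*s^6 + 31*s^5 - 54*s^4 + 24*s^3 + 60*s^2 - 81*s + 27)/(2*s^6 - 6*s^5 - 13*s^4 + 47*s^3 - 9*s^2 - 54*s + 27)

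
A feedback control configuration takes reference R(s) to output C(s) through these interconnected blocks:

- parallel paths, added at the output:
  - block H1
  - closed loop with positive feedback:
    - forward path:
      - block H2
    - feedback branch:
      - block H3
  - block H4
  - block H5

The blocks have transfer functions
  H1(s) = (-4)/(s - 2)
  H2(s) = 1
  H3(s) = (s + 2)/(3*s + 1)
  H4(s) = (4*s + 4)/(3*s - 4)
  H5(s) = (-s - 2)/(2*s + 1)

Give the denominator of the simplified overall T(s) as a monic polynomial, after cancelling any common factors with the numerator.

Reducing step by step:

(1) close the feedback loop around H2, H3: (3*s + 1)/(2*s - 1)
(2) combine H1, [H2/(1-H2*H3)], H4, H5 in parallel: (28*s^4 - 98*s^3 + 49*s^2 + 2*s + 16)/(12*s^4 - 40*s^3 + 29*s^2 + 10*s - 8)
T(s) is the step-2 result (common factors already cancelled). Leading coefficient of the denominator: 12. Divide through by 12 for the monic polynomial.

Answer: s^4 - 10*s^3/3 + 29*s^2/12 + 5*s/6 - 2/3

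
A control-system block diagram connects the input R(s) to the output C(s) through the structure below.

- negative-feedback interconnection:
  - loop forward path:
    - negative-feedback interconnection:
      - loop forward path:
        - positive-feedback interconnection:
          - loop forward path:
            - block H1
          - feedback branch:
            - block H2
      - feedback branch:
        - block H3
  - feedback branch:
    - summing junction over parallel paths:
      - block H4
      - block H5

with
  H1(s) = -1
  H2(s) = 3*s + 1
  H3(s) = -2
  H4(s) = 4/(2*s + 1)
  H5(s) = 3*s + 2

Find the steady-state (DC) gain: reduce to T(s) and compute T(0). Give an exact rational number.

First reduce the diagram to T(s).

1. reduce the feedback loop with forward H1 and return H2: (-1)/(3*s + 2)
2. collapse the loop ([H1/(1-H1*H2)] forward, H3 return): (-1)/(3*s + 4)
3. add H4, H5 (parallel): (6*s^2 + 7*s + 6)/(2*s + 1)
4. close the feedback loop around [[H1/(1-H1*H2)]/(1+[H1/(1-H1*H2)]*H3)], (H4+H5): (-2*s - 1)/(4*s - 2)
Evaluating the step-4 result (the overall T(s)) at s = 0 gives T(0) = -1/(-2) = 1/2.

Answer: 1/2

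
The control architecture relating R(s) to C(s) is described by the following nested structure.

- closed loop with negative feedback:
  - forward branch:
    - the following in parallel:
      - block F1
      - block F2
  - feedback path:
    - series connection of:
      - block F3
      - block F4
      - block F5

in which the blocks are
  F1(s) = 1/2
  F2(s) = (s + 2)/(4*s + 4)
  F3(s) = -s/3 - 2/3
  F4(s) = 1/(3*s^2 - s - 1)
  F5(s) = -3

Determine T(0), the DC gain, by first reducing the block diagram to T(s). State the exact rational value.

Reducing step by step:

1. combine F1, F2 in parallel, giving (3*s + 4)/(4*s + 4)
2. multiply F3, F4, F5 (series), giving (s + 2)/(3*s^2 - s - 1)
3. collapse the loop ((F1+F2) forward, (F3*F4*F5) return), giving (9*s^3 + 9*s^2 - 7*s - 4)/(12*s^3 + 11*s^2 + 2*s + 4)
Step 3 gives the overall T(s). Then T(0) = -4/4 = -1.

Answer: -1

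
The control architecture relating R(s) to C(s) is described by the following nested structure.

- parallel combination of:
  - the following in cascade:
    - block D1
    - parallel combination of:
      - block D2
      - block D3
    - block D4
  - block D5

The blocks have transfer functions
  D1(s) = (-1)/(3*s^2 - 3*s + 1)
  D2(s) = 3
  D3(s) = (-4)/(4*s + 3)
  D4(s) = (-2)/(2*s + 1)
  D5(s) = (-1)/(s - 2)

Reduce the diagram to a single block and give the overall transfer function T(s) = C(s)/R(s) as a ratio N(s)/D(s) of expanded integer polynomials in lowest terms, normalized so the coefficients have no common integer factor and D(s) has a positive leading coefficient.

Reducing step by step:

Step 1. parallel reduction of D2, D3 -> (12*s + 5)/(4*s + 3)
Step 2. multiply D1, (D2+D3), D4 (series) -> (24*s + 10)/(24*s^4 + 6*s^3 - 13*s^2 + s + 3)
Step 3. add (D1*(D2+D3)*D4), D5 (parallel); the result is T(s) itself (integer coefficients, no common factor, positive leading denominator coefficient)

Answer: (-24*s^4 - 6*s^3 + 37*s^2 - 39*s - 23)/(24*s^5 - 42*s^4 - 25*s^3 + 27*s^2 + s - 6)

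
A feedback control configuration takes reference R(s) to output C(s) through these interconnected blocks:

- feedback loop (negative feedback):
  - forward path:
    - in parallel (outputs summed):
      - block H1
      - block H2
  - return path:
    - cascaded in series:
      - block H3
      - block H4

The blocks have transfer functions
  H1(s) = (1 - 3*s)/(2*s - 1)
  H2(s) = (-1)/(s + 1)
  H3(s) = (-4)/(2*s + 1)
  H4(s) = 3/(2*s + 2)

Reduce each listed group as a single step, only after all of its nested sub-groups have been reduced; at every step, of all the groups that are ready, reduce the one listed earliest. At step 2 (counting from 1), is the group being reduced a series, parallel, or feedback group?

Reducing step by step:

Step 1: combine H1, H2 in parallel
Step 2: combine H3, H4 in series
Step 3: apply the feedback formula to (H1+H2), (H3*H4)
Step 2: series.

Answer: series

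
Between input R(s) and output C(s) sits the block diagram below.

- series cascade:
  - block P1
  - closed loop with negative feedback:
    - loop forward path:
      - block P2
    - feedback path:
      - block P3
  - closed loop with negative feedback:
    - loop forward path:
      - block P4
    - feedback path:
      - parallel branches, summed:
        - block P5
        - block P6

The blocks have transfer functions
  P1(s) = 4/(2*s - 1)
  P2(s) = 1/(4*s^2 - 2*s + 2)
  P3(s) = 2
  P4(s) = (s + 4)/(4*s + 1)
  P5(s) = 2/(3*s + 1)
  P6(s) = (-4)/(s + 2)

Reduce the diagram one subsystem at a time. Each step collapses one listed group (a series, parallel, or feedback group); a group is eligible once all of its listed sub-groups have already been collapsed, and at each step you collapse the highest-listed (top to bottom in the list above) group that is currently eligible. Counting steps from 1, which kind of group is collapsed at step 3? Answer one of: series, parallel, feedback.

[1] collapse the loop (P2 forward, P3 return)
[2] add P5, P6 (parallel)
[3] close the feedback loop around P4, (P5+P6)
[4] reduce the series chain P1, [P2/(1+P2*P3)], [P4/(1+P4*(P5+P6))]
At step 3 the group reduced is feedback.

Final answer: feedback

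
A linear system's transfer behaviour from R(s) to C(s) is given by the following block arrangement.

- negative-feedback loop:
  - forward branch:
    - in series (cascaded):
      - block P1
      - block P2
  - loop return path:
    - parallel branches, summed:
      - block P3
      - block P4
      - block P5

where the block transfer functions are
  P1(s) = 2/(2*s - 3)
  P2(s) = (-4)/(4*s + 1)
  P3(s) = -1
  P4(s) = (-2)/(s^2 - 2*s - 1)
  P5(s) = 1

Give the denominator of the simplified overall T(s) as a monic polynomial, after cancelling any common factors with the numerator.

First reduce the diagram to T(s).

Step 1 - series reduction of P1, P2; result (-8)/(8*s^2 - 10*s - 3)
Step 2 - reduce the parallel group P3, P4, P5; result (-2)/(s^2 - 2*s - 1)
Step 3 - apply the feedback formula to (P1*P2), (P3+P4+P5); result (-8*s^2 + 16*s + 8)/(8*s^4 - 26*s^3 + 9*s^2 + 16*s + 19)
No further cancellation is possible in the step-3 result, so that is T(s). Its denominator becomes monic after dividing by the leading coefficient 8.

Answer: s^4 - 13*s^3/4 + 9*s^2/8 + 2*s + 19/8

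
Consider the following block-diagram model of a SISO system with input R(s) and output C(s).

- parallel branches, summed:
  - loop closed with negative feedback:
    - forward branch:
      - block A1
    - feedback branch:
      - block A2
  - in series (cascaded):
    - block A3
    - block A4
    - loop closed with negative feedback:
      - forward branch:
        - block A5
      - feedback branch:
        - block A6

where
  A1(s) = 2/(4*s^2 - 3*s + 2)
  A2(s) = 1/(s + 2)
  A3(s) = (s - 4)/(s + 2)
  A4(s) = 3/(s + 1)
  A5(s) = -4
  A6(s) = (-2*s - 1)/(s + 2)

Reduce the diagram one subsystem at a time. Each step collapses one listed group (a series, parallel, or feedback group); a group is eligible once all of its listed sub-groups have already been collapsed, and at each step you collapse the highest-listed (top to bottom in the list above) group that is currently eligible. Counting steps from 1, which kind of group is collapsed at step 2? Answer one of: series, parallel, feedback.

Reducing step by step:

[1] collapse the loop (A1 forward, A2 return)
[2] reduce the feedback loop with forward A5 and return A6
[3] series reduction of A3, A4, [A5/(1+A5*A6)]
[4] add [A1/(1+A1*A2)], (A3*A4*[A5/(1+A5*A6)]) (parallel)
Step 2 collapses a feedback group.

Answer: feedback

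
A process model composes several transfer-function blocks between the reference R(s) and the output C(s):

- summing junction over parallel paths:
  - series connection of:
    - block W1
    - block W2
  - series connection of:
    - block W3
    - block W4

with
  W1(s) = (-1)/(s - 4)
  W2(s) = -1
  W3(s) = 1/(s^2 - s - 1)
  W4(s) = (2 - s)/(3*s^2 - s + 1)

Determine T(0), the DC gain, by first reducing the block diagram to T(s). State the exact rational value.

First reduce the diagram to T(s).

Step 1 - combine W1, W2 in series gives 1/(s - 4)
Step 2 - reduce the series chain W3, W4 gives (2 - s)/(3*s^4 - 4*s^3 - s^2 - 1)
Step 3 - combine (W1*W2), (W3*W4) in parallel gives (3*s^4 - 4*s^3 - 2*s^2 + 6*s - 9)/(3*s^5 - 16*s^4 + 15*s^3 + 4*s^2 - s + 4)
Step 3 gives the overall T(s). Then T(0) = -9/4.

Answer: -9/4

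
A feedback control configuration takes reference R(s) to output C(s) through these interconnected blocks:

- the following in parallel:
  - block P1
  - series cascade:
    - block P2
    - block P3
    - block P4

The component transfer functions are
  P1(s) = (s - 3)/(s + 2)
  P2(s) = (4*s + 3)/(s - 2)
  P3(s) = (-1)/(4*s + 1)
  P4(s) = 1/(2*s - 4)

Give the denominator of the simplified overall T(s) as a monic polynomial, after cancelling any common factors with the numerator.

The answer is s^4 - 7*s^3/4 - 9*s^2/2 + 7*s + 2.

Reasoning:
Step 1: multiply P2, P3, P4 (series): (-4*s - 3)/(8*s^3 - 30*s^2 + 24*s + 8)
Step 2: parallel reduction of P1, (P2*P3*P4): (8*s^4 - 54*s^3 + 110*s^2 - 75*s - 30)/(8*s^4 - 14*s^3 - 36*s^2 + 56*s + 16)
T(s) is the step-2 result (common factors already cancelled). Leading coefficient of the denominator: 8. Divide through by 8 for the monic polynomial.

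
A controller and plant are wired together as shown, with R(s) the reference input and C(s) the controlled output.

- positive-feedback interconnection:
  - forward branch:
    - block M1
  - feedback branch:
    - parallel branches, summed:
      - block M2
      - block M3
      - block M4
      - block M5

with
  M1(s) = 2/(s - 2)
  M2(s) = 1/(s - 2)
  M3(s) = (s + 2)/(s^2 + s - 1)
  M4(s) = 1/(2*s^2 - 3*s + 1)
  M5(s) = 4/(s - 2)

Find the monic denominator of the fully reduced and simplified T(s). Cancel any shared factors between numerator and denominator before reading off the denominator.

Answer: s^6 - 9*s^5/2 - 8*s^4 + 15*s^3 + 23*s^2/2 - 19*s + 5

Working:
(1) sum the parallel branches M2, M3, M4, M5 gives (12*s^4 - 7*s^3 - 28*s^2 + 29*s - 7)/(2*s^5 - 5*s^4 - 2*s^3 + 12*s^2 - 9*s + 2)
(2) apply the feedback formula to M1, (M2+M3+M4+M5) gives (4*s^5 - 10*s^4 - 4*s^3 + 24*s^2 - 18*s + 4)/(2*s^6 - 9*s^5 - 16*s^4 + 30*s^3 + 23*s^2 - 38*s + 10)
That last expression is T(s), already simplified. Scaling its denominator by 1/2 (the reciprocal of the leading coefficient) yields the monic denominator.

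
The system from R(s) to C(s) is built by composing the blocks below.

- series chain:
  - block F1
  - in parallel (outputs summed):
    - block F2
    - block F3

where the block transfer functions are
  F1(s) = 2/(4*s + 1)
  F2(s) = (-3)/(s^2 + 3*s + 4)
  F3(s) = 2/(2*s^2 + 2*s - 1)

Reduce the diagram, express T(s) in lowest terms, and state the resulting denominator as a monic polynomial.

Step 1. combine F2, F3 in parallel = (11 - 4*s^2)/(2*s^4 + 8*s^3 + 13*s^2 + 5*s - 4)
Step 2. cascade F1, (F2+F3) = (22 - 8*s^2)/(8*s^5 + 34*s^4 + 60*s^3 + 33*s^2 - 11*s - 4)
The result of step 2 is T(s) in lowest terms. Its denominator has leading coefficient 8; dividing the denominator through by 8 makes it monic.

Hence the answer: s^5 + 17*s^4/4 + 15*s^3/2 + 33*s^2/8 - 11*s/8 - 1/2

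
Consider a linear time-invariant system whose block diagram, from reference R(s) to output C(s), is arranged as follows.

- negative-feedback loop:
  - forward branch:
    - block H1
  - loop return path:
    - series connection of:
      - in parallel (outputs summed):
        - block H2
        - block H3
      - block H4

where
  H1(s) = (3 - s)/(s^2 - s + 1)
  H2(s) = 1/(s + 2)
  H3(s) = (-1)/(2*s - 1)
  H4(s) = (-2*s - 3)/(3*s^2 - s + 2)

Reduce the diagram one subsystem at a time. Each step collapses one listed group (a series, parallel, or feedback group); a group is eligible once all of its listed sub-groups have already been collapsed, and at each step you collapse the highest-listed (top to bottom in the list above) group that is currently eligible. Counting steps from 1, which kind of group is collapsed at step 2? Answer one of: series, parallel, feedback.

Answer: series

Working:
Step 1: combine H2, H3 in parallel
Step 2: series reduction of (H2+H3), H4
Step 3: collapse the loop (H1 forward, ((H2+H3)*H4) return)
The group at step 2 is a series group.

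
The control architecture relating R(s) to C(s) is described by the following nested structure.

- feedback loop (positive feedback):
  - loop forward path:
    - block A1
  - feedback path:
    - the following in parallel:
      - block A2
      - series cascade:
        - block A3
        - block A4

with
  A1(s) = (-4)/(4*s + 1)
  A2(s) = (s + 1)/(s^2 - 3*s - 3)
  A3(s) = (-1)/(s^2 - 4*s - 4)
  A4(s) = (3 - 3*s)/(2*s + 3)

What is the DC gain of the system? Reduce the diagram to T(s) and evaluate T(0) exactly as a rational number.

Answer: -6

Working:
1. combine A3, A4 in series; result (3*s - 3)/(2*s^3 - 5*s^2 - 20*s - 12)
2. add A2, (A3*A4) (parallel); result (2*s^4 - 37*s^2 - 32*s - 3)/(2*s^5 - 11*s^4 - 11*s^3 + 63*s^2 + 96*s + 36)
3. close the feedback loop around A1, (A2+(A3*A4)); result (-8*s^5 + 44*s^4 + 44*s^3 - 252*s^2 - 384*s - 144)/(8*s^6 - 42*s^5 - 47*s^4 + 241*s^3 + 299*s^2 + 112*s + 24)
Step 3 gives the overall T(s). Then T(0) = -144/24 = -6.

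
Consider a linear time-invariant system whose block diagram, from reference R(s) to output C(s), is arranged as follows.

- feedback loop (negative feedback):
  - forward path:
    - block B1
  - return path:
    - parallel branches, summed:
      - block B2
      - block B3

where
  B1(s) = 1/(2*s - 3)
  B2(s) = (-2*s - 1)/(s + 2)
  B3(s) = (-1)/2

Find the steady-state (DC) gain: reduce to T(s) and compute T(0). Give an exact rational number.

Step 1 - add B2, B3 (parallel) = (-5*s - 4)/(2*s + 4)
Step 2 - apply the feedback formula to B1, (B2+B3) = (2*s + 4)/(4*s^2 - 3*s - 16)
DC gain: substitute s = 0 into T(s) from step 2: T(0) = 4/(-16) = -1/4.

Final answer: -1/4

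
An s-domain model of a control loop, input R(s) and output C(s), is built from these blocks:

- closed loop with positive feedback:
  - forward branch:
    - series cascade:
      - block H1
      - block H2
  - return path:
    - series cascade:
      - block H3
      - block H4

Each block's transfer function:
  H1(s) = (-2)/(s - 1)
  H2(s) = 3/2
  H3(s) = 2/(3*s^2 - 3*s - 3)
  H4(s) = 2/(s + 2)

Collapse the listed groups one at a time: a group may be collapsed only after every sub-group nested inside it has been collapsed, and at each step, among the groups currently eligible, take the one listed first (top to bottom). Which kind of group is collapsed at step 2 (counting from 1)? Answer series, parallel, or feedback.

Step 1 - reduce the series chain H1, H2
Step 2 - combine H3, H4 in series
Step 3 - apply the feedback formula to (H1*H2), (H3*H4)
Step 2 collapses a series group.

Therefore the answer is series.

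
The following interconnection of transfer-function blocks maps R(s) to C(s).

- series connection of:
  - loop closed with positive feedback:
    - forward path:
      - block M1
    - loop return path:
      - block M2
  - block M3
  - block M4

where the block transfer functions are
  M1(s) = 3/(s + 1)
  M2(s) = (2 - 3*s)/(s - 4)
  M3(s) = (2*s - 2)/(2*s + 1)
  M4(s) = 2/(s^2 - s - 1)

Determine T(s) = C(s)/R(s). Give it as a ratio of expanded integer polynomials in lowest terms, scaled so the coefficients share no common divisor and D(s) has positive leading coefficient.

Reducing step by step:

Step 1 - close the feedback loop around M1, M2, giving (3*s - 12)/(s^2 + 6*s - 10)
Step 2 - multiply [M1/(1-M1*M2)], M3, M4 (series); the result is T(s) itself (integer coefficients, no common factor, positive leading denominator coefficient)

Answer: (12*s^2 - 60*s + 48)/(2*s^5 + 11*s^4 - 29*s^3 - 9*s^2 + 24*s + 10)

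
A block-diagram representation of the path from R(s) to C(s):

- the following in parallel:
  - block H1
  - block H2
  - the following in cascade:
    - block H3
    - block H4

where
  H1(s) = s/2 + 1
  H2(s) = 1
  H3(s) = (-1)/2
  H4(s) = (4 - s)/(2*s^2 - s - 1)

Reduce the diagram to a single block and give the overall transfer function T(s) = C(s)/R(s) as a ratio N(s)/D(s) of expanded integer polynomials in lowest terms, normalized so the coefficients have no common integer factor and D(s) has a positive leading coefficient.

1. series reduction of H3, H4; result (s - 4)/(4*s^2 - 2*s - 2)
2. reduce the parallel group H1, H2, (H3*H4), which is the overall transfer function T(s) = C(s)/R(s) in lowest terms

Final answer: (2*s^3 + 7*s^2 - 4*s - 8)/(4*s^2 - 2*s - 2)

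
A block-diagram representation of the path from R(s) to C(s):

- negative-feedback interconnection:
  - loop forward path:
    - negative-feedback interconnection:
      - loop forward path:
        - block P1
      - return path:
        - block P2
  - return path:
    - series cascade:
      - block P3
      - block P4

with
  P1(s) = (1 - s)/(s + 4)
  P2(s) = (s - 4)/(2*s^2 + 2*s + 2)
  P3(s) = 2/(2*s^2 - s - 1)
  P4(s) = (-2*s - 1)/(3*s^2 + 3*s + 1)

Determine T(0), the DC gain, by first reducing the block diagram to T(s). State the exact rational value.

The answer is 1/4.

Reasoning:
[1] feedback reduction of P1, P2 = (2 - 2*s^3)/(2*s^3 + 9*s^2 + 15*s + 4)
[2] combine P3, P4 in series = (-2)/(3*s^3 - 2*s - 1)
[3] collapse the loop ([P1/(1+P1*P2)] forward, (P3*P4) return) = (-6*s^5 - 6*s^4 - 2*s^3 + 6*s^2 + 6*s + 2)/(6*s^5 + 33*s^4 + 74*s^3 + 70*s^2 + 31*s + 8)
Evaluating the step-3 result (the overall T(s)) at s = 0 gives T(0) = 2/8 = 1/4.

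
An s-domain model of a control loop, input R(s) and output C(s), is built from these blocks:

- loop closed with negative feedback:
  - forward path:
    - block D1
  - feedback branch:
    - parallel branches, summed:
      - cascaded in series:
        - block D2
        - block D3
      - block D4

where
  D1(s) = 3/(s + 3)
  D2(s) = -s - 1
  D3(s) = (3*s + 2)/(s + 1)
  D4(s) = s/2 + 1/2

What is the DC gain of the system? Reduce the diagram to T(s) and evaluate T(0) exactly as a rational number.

(1) cascade D2, D3 gives -3*s - 2
(2) combine (D2*D3), D4 in parallel gives -5*s/2 - 3/2
(3) feedback reduction of D1, ((D2*D3)+D4) gives (-6)/(13*s + 3)
DC gain: substitute s = 0 into T(s) from step 3: T(0) = -6/3 = -2.

Answer: -2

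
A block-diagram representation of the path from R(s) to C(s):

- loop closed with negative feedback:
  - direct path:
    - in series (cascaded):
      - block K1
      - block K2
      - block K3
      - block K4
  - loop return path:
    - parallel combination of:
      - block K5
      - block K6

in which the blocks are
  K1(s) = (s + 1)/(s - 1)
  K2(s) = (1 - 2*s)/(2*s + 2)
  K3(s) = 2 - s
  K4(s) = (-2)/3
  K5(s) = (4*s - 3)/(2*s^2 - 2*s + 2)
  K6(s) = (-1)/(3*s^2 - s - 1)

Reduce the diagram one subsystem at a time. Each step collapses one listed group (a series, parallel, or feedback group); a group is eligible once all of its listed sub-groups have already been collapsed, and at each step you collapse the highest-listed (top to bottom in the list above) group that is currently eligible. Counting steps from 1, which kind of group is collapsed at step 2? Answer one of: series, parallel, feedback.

(1) combine K1, K2, K3, K4 in series
(2) combine K5, K6 in parallel
(3) reduce the feedback loop with forward (K1*K2*K3*K4) and return (K5+K6)
So the answer for step 2 is parallel.

Therefore the answer is parallel.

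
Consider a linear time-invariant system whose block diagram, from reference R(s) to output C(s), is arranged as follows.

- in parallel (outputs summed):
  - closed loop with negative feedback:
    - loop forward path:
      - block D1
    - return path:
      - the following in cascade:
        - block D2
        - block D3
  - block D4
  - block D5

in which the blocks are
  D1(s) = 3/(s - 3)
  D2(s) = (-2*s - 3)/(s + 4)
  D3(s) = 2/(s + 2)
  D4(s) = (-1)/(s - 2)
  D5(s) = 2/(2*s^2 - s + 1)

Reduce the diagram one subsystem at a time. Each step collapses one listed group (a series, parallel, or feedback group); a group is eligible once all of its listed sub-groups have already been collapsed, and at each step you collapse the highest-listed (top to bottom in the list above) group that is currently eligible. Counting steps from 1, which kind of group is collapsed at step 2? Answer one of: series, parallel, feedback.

The answer is feedback.

Reasoning:
Step 1. combine D2, D3 in series
Step 2. reduce the feedback loop with forward D1 and return (D2*D3)
Step 3. sum the parallel branches [D1/(1+D1*(D2*D3))], D4, D5
Step 2 collapses a feedback group.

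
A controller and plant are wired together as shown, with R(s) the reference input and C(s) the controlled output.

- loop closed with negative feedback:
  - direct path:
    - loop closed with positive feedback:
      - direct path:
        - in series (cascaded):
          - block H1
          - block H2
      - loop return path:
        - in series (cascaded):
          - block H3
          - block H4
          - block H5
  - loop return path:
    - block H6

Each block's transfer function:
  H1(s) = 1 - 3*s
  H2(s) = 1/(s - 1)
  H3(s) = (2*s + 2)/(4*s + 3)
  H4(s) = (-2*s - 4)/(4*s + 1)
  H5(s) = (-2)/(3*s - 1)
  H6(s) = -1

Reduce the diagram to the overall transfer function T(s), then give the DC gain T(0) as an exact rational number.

First reduce the diagram to T(s).

1. multiply H1, H2 (series) gives (1 - 3*s)/(s - 1)
2. series reduction of H3, H4, H5 gives (8*s^2 + 24*s + 16)/(48*s^3 + 32*s^2 - 7*s - 3)
3. apply the feedback formula to (H1*H2), (H3*H4*H5) gives (-48*s^3 - 32*s^2 + 7*s + 3)/(16*s^3 + 8*s^2 + 11*s + 13)
4. close the feedback loop around [(H1*H2)/(1-(H1*H2)*(H3*H4*H5))], H6 gives (-48*s^3 - 32*s^2 + 7*s + 3)/(64*s^3 + 40*s^2 + 4*s + 10)
That last expression is T(s); at s = 0 only the constant terms survive, so T(0) = 3/10.

Answer: 3/10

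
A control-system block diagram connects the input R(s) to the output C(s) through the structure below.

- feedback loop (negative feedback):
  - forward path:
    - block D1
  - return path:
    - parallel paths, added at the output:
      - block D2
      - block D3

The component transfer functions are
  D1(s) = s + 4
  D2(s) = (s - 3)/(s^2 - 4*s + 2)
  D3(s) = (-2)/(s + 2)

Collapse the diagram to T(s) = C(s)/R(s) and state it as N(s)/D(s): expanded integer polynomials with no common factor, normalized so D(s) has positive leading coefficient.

[1] add D2, D3 (parallel) = (-s^2 + 7*s - 10)/(s^3 - 2*s^2 - 6*s + 4)
[2] apply the feedback formula to D1, (D2+D3) - this is the overall T(s), already in the required normalized form

Therefore the answer is (s^4 + 2*s^3 - 14*s^2 - 20*s + 16)/(s^2 + 12*s - 36).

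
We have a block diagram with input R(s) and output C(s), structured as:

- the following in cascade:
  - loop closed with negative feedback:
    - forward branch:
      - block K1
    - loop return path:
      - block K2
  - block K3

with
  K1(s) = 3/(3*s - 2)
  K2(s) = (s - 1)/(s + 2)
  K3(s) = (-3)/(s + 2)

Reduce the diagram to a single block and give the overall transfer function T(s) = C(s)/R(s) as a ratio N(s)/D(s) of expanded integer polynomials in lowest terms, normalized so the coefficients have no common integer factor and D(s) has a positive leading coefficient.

Answer: (-9)/(3*s^2 + 7*s - 7)

Working:
Step 1: reduce the feedback loop with forward K1 and return K2 gives (3*s + 6)/(3*s^2 + 7*s - 7)
Step 2: multiply [K1/(1+K1*K2)], K3 (series) - this is the overall T(s), already in the required normalized form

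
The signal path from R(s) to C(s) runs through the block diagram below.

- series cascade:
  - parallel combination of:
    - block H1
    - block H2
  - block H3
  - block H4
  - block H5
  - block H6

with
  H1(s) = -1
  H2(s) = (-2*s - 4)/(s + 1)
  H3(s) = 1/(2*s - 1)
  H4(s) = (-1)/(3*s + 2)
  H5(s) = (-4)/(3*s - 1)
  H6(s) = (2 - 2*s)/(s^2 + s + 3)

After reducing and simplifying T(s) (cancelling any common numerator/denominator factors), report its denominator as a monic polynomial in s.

Reducing step by step:

1. parallel reduction of H1, H2: (-3*s - 5)/(s + 1)
2. combine (H1+H2), H3, H4, H5, H6 in series: (24*s^2 + 16*s - 40)/(18*s^6 + 33*s^5 + 59*s^4 + 30*s^3 - 33*s^2 - 13*s + 6)
That last expression is T(s), already simplified. Scaling its denominator by 1/18 (the reciprocal of the leading coefficient) yields the monic denominator.

Answer: s^6 + 11*s^5/6 + 59*s^4/18 + 5*s^3/3 - 11*s^2/6 - 13*s/18 + 1/3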